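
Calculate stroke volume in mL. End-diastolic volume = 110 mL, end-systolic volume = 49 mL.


SV = EDV - ESV
SV = 110 - 49
SV = 61 mL


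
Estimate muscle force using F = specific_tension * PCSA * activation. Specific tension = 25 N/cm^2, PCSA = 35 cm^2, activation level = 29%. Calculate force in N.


F = sigma * PCSA * activation
F = 25 * 35 * 0.29
F = 253.7 N


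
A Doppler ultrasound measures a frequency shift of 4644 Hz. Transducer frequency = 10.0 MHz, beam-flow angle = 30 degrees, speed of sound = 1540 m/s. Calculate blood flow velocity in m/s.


v = fd * c / (2 * f0 * cos(theta))
v = 4644 * 1540 / (2 * 1.0000e+07 * cos(30))
v = 0.4129 m/s


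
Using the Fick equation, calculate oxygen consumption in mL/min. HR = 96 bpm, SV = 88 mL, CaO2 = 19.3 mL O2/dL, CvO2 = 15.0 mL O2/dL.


CO = HR*SV = 96*88/1000 = 8.448 L/min
a-v O2 diff = 19.3 - 15.0 = 4.3 mL/dL
VO2 = CO * (CaO2-CvO2) * 10 dL/L
VO2 = 8.448 * 4.3 * 10
VO2 = 363.3 mL/min


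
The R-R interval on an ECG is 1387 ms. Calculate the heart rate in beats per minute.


HR = 60 / RR_interval(s)
RR = 1387 ms = 1.387 s
HR = 60 / 1.387 = 43.26 bpm


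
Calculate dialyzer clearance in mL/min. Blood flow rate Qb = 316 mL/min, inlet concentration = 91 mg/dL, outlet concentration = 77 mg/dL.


K = Qb * (Cb_in - Cb_out) / Cb_in
K = 316 * (91 - 77) / 91
K = 48.62 mL/min


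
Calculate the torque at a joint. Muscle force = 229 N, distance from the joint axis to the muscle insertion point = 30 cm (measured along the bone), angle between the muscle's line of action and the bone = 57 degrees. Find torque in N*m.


Torque = F * d * sin(theta)   (moment arm = d*sin(theta))
d = 30 cm = 0.3 m
Torque = 229 * 0.3 * sin(57)
Torque = 57.62 N*m


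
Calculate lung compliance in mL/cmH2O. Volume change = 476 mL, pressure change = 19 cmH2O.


C = dV / dP
C = 476 / 19
C = 25.05 mL/cmH2O


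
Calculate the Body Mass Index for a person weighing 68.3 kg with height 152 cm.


BMI = weight / height^2
height = 152 cm = 1.52 m
BMI = 68.3 / 1.52^2
BMI = 29.56 kg/m^2


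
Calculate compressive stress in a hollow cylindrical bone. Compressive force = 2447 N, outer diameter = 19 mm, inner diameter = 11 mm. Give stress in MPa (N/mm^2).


A = pi*(r_o^2 - r_i^2)
r_o = 9.5 mm, r_i = 5.5 mm
A = 188.496 mm^2
sigma = F/A = 2447 / 188.496
sigma = 12.98 MPa


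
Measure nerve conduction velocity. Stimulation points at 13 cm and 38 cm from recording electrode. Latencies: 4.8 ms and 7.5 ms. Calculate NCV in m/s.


Distance = (38 - 13) / 100 = 0.25 m
dt = (7.5 - 4.8) / 1000 = 0.0027 s
NCV = dist / dt = 92.59 m/s


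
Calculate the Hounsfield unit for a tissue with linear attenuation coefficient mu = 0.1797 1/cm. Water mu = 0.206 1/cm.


HU = ((mu_tissue - mu_water) / mu_water) * 1000
HU = ((0.1797 - 0.206) / 0.206) * 1000
HU = -127.7


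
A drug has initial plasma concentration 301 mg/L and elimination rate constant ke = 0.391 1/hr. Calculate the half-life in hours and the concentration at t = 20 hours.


t_half = ln(2) / ke = 0.693147 / 0.391 = 1.773 hr
C(t) = C0 * exp(-ke*t) = 301 * exp(-0.391*20)
C(20) = 0.1209 mg/L


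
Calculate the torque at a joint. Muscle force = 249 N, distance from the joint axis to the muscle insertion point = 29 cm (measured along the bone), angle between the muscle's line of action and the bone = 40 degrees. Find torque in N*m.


Torque = F * d * sin(theta)   (moment arm = d*sin(theta))
d = 29 cm = 0.29 m
Torque = 249 * 0.29 * sin(40)
Torque = 46.42 N*m


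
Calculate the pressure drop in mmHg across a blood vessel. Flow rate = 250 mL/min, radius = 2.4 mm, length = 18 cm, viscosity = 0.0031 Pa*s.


dP = 8*mu*L*Q / (pi*r^4)
Q = 250 mL/min = 4.16667e-06 m^3/s
dP = 178.451 Pa = 178.451 / 133.322 mmHg = 1.338 mmHg


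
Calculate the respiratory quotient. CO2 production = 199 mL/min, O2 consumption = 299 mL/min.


RQ = VCO2 / VO2
RQ = 199 / 299
RQ = 0.6656


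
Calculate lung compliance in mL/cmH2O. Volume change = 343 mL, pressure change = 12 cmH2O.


C = dV / dP
C = 343 / 12
C = 28.58 mL/cmH2O


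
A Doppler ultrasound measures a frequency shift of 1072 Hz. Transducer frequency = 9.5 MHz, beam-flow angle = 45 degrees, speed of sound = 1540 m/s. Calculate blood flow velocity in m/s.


v = fd * c / (2 * f0 * cos(theta))
v = 1072 * 1540 / (2 * 9.5000e+06 * cos(45))
v = 0.1229 m/s


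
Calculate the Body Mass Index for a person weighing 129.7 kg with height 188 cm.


BMI = weight / height^2
height = 188 cm = 1.88 m
BMI = 129.7 / 1.88^2
BMI = 36.7 kg/m^2


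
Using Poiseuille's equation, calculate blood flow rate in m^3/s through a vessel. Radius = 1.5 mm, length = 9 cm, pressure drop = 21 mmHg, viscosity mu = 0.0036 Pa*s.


Q = pi*r^4*dP / (8*mu*L)
r = 0.0015 m, L = 0.09 m
dP = 21 mmHg = 2799.762 Pa
Q = 1.7179e-05 m^3/s


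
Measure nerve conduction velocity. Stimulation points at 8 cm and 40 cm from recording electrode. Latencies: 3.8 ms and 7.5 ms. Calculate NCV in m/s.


Distance = (40 - 8) / 100 = 0.32 m
dt = (7.5 - 3.8) / 1000 = 0.0037 s
NCV = dist / dt = 86.49 m/s


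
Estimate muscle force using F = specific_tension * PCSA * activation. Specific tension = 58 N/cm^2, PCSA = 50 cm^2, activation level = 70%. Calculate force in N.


F = sigma * PCSA * activation
F = 58 * 50 * 0.7
F = 2030 N


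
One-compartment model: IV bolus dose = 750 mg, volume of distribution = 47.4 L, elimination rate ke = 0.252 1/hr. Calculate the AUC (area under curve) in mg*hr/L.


C0 = Dose/Vd = 750/47.4 = 15.8228 mg/L
AUC = C0/ke = 15.8228/0.252
AUC = 62.79 mg*hr/L


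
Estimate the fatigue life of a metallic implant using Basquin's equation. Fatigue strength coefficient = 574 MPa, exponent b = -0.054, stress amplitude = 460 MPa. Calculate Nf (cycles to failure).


sigma_a = sigma_f' * (2Nf)^b
2Nf = (sigma_a/sigma_f')^(1/b)
2Nf = (460/574)^(1/-0.054)
2Nf = 60.343536
Nf = 30.17


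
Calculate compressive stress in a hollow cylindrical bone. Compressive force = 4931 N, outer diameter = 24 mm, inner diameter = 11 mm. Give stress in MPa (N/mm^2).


A = pi*(r_o^2 - r_i^2)
r_o = 12 mm, r_i = 5.5 mm
A = 357.356 mm^2
sigma = F/A = 4931 / 357.356
sigma = 13.8 MPa


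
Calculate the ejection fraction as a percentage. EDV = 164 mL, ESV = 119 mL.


SV = EDV - ESV = 164 - 119 = 45 mL
EF = SV/EDV * 100 = 45/164 * 100
EF = 27.44%


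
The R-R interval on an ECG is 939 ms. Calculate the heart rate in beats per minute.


HR = 60 / RR_interval(s)
RR = 939 ms = 0.939 s
HR = 60 / 0.939 = 63.9 bpm


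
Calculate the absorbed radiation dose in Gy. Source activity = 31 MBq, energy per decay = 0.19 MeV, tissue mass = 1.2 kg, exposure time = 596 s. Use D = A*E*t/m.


A = 31 MBq = 3.1000e+07 Bq
E = 0.19 MeV = 3.0438e-14 J
D = A*E*t/m = 3.1000e+07*3.0438e-14*596/1.2
D = 4.6864e-04 Gy


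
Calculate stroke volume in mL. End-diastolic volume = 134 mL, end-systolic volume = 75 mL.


SV = EDV - ESV
SV = 134 - 75
SV = 59 mL


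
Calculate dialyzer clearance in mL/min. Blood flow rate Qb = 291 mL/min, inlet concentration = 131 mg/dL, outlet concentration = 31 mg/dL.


K = Qb * (Cb_in - Cb_out) / Cb_in
K = 291 * (131 - 31) / 131
K = 222.1 mL/min


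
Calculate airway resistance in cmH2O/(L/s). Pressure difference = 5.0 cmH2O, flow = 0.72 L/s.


R = dP / flow
R = 5.0 / 0.72
R = 6.944 cmH2O/(L/s)


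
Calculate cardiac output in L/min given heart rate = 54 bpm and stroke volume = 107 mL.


CO = HR * SV
CO = 54 * 107 / 1000
CO = 5.778 L/min


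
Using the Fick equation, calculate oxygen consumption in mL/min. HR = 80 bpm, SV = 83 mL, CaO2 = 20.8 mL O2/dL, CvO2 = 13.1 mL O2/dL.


CO = HR*SV = 80*83/1000 = 6.64 L/min
a-v O2 diff = 20.8 - 13.1 = 7.7 mL/dL
VO2 = CO * (CaO2-CvO2) * 10 dL/L
VO2 = 6.64 * 7.7 * 10
VO2 = 511.3 mL/min


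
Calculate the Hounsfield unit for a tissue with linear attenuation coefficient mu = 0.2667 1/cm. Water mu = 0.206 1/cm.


HU = ((mu_tissue - mu_water) / mu_water) * 1000
HU = ((0.2667 - 0.206) / 0.206) * 1000
HU = 294.7


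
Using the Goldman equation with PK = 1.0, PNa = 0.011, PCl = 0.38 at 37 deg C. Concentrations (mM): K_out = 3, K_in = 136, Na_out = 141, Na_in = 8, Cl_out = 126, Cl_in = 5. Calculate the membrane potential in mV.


Vm = (RT/F)*ln((PK*Ko + PNa*Nao + PCl*Cli)/(PK*Ki + PNa*Nai + PCl*Clo))
Numer = 6.451, Denom = 183.968
Vm = -89.54 mV


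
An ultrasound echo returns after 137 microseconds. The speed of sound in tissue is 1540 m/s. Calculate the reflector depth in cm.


depth = c * t / 2
t = 137 us = 1.3700e-04 s
depth = 1540 * 1.3700e-04 / 2
depth = 0.10549 m = 10.549 cm


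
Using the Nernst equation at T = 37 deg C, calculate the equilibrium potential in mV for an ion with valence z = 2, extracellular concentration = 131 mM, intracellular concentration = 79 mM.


E = (RT/(zF)) * ln(C_out/C_in)
T = 37 + 273.15 = 310.15 K
E = (8.314 * 310.15 / (2 * 96485)) * ln(131/79)
E = 6.758 mV


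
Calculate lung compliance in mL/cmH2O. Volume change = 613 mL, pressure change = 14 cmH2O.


C = dV / dP
C = 613 / 14
C = 43.79 mL/cmH2O


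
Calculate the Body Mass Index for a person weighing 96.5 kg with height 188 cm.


BMI = weight / height^2
height = 188 cm = 1.88 m
BMI = 96.5 / 1.88^2
BMI = 27.3 kg/m^2


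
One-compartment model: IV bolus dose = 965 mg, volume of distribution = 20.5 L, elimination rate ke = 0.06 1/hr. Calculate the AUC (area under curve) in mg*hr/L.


C0 = Dose/Vd = 965/20.5 = 47.0732 mg/L
AUC = C0/ke = 47.0732/0.06
AUC = 784.6 mg*hr/L


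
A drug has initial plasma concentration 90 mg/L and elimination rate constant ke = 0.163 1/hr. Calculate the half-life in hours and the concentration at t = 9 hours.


t_half = ln(2) / ke = 0.693147 / 0.163 = 4.252 hr
C(t) = C0 * exp(-ke*t) = 90 * exp(-0.163*9)
C(9) = 20.76 mg/L


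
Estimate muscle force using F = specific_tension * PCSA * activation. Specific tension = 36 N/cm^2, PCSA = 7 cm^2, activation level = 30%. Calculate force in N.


F = sigma * PCSA * activation
F = 36 * 7 * 0.3
F = 75.6 N


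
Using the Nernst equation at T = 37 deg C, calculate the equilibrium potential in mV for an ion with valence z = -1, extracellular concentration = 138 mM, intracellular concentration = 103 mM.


E = (RT/(zF)) * ln(C_out/C_in)
T = 37 + 273.15 = 310.15 K
E = (8.314 * 310.15 / (-1 * 96485)) * ln(138/103)
E = -7.818 mV


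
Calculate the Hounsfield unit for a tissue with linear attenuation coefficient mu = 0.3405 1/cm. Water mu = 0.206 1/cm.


HU = ((mu_tissue - mu_water) / mu_water) * 1000
HU = ((0.3405 - 0.206) / 0.206) * 1000
HU = 652.9


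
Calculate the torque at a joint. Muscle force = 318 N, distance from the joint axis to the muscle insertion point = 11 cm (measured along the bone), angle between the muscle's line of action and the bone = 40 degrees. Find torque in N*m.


Torque = F * d * sin(theta)   (moment arm = d*sin(theta))
d = 11 cm = 0.11 m
Torque = 318 * 0.11 * sin(40)
Torque = 22.48 N*m


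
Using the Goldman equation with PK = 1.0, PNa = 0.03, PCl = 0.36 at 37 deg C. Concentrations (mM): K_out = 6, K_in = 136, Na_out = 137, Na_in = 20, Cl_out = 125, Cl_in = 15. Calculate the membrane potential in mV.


Vm = (RT/F)*ln((PK*Ko + PNa*Nao + PCl*Cli)/(PK*Ki + PNa*Nai + PCl*Clo))
Numer = 15.51, Denom = 181.6
Vm = -65.75 mV


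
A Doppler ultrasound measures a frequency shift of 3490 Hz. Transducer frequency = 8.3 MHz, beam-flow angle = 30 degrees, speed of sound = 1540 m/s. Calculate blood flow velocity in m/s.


v = fd * c / (2 * f0 * cos(theta))
v = 3490 * 1540 / (2 * 8.3000e+06 * cos(30))
v = 0.3739 m/s


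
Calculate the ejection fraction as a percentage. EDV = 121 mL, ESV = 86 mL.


SV = EDV - ESV = 121 - 86 = 35 mL
EF = SV/EDV * 100 = 35/121 * 100
EF = 28.93%


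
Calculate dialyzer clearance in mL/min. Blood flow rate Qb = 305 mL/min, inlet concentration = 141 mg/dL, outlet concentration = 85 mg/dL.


K = Qb * (Cb_in - Cb_out) / Cb_in
K = 305 * (141 - 85) / 141
K = 121.1 mL/min


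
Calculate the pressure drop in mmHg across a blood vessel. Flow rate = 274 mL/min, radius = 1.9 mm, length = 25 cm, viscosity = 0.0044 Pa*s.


dP = 8*mu*L*Q / (pi*r^4)
Q = 274 mL/min = 4.56667e-06 m^3/s
dP = 981.563 Pa = 981.563 / 133.322 mmHg = 7.362 mmHg


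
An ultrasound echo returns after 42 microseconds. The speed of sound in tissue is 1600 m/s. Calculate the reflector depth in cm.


depth = c * t / 2
t = 42 us = 4.2000e-05 s
depth = 1600 * 4.2000e-05 / 2
depth = 0.0336 m = 3.36 cm


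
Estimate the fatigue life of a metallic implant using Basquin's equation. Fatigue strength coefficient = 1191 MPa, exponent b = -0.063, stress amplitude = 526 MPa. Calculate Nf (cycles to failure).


sigma_a = sigma_f' * (2Nf)^b
2Nf = (sigma_a/sigma_f')^(1/b)
2Nf = (526/1191)^(1/-0.063)
2Nf = 430275.19
Nf = 2.151e+05


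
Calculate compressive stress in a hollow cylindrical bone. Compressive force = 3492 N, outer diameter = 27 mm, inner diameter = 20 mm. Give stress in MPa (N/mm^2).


A = pi*(r_o^2 - r_i^2)
r_o = 13.5 mm, r_i = 10 mm
A = 258.396 mm^2
sigma = F/A = 3492 / 258.396
sigma = 13.51 MPa


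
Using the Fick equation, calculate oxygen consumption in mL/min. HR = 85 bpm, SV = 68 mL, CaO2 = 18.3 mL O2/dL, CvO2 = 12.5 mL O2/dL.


CO = HR*SV = 85*68/1000 = 5.78 L/min
a-v O2 diff = 18.3 - 12.5 = 5.8 mL/dL
VO2 = CO * (CaO2-CvO2) * 10 dL/L
VO2 = 5.78 * 5.8 * 10
VO2 = 335.2 mL/min


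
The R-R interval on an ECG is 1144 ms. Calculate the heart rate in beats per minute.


HR = 60 / RR_interval(s)
RR = 1144 ms = 1.144 s
HR = 60 / 1.144 = 52.45 bpm


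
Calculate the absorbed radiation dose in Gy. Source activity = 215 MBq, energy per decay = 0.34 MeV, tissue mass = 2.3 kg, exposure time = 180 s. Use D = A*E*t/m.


A = 215 MBq = 2.1500e+08 Bq
E = 0.34 MeV = 5.4468e-14 J
D = A*E*t/m = 2.1500e+08*5.4468e-14*180/2.3
D = 9.1648e-04 Gy


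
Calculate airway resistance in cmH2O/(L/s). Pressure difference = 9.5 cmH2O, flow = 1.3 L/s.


R = dP / flow
R = 9.5 / 1.3
R = 7.308 cmH2O/(L/s)


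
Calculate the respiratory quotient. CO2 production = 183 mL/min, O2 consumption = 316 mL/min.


RQ = VCO2 / VO2
RQ = 183 / 316
RQ = 0.5791


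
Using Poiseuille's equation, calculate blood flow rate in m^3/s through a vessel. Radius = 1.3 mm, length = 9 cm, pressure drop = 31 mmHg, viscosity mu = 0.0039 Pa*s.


Q = pi*r^4*dP / (8*mu*L)
r = 0.0013 m, L = 0.09 m
dP = 31 mmHg = 4132.982 Pa
Q = 1.3207e-05 m^3/s


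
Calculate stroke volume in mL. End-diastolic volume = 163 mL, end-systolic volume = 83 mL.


SV = EDV - ESV
SV = 163 - 83
SV = 80 mL


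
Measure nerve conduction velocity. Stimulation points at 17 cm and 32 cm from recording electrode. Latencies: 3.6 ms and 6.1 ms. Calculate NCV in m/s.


Distance = (32 - 17) / 100 = 0.15 m
dt = (6.1 - 3.6) / 1000 = 0.0025 s
NCV = dist / dt = 60 m/s


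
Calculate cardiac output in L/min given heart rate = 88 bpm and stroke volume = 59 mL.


CO = HR * SV
CO = 88 * 59 / 1000
CO = 5.192 L/min


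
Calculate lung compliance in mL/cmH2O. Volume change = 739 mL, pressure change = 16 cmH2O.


C = dV / dP
C = 739 / 16
C = 46.19 mL/cmH2O


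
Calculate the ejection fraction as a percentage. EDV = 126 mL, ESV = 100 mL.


SV = EDV - ESV = 126 - 100 = 26 mL
EF = SV/EDV * 100 = 26/126 * 100
EF = 20.63%


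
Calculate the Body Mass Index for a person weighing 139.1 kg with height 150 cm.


BMI = weight / height^2
height = 150 cm = 1.5 m
BMI = 139.1 / 1.5^2
BMI = 61.82 kg/m^2


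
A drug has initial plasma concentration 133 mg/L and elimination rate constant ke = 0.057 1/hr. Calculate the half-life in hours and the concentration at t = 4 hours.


t_half = ln(2) / ke = 0.693147 / 0.057 = 12.16 hr
C(t) = C0 * exp(-ke*t) = 133 * exp(-0.057*4)
C(4) = 105.9 mg/L


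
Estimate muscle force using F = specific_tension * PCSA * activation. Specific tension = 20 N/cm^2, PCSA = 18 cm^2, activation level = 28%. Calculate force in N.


F = sigma * PCSA * activation
F = 20 * 18 * 0.28
F = 100.8 N


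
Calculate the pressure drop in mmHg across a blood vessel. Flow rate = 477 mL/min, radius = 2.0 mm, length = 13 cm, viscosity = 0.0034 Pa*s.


dP = 8*mu*L*Q / (pi*r^4)
Q = 477 mL/min = 7.95e-06 m^3/s
dP = 559.255 Pa = 559.255 / 133.322 mmHg = 4.195 mmHg


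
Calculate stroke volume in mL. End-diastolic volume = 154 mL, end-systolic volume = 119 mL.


SV = EDV - ESV
SV = 154 - 119
SV = 35 mL


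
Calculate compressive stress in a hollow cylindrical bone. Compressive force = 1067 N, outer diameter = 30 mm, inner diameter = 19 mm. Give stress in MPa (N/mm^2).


A = pi*(r_o^2 - r_i^2)
r_o = 15 mm, r_i = 9.5 mm
A = 423.33 mm^2
sigma = F/A = 1067 / 423.33
sigma = 2.52 MPa


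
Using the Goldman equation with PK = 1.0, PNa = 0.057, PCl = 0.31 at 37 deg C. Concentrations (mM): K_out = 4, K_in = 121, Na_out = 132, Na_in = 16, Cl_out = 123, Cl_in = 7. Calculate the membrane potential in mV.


Vm = (RT/F)*ln((PK*Ko + PNa*Nao + PCl*Cli)/(PK*Ki + PNa*Nai + PCl*Clo))
Numer = 13.694, Denom = 160.042
Vm = -65.7 mV


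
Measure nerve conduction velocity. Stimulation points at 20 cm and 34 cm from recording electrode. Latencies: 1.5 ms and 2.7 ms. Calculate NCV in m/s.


Distance = (34 - 20) / 100 = 0.14 m
dt = (2.7 - 1.5) / 1000 = 0.0012 s
NCV = dist / dt = 116.7 m/s


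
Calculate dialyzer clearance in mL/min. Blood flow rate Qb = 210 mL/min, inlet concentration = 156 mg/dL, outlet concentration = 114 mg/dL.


K = Qb * (Cb_in - Cb_out) / Cb_in
K = 210 * (156 - 114) / 156
K = 56.54 mL/min


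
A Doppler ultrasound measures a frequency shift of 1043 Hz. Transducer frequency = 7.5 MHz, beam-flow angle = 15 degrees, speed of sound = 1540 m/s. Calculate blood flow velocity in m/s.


v = fd * c / (2 * f0 * cos(theta))
v = 1043 * 1540 / (2 * 7.5000e+06 * cos(15))
v = 0.1109 m/s


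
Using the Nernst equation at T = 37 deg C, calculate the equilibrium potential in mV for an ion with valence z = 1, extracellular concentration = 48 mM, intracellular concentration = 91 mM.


E = (RT/(zF)) * ln(C_out/C_in)
T = 37 + 273.15 = 310.15 K
E = (8.314 * 310.15 / (1 * 96485)) * ln(48/91)
E = -17.1 mV


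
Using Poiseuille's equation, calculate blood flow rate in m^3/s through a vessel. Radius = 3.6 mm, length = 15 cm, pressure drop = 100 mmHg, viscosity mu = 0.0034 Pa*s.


Q = pi*r^4*dP / (8*mu*L)
r = 0.0036 m, L = 0.15 m
dP = 100 mmHg = 13332.2 Pa
Q = 0.001724 m^3/s


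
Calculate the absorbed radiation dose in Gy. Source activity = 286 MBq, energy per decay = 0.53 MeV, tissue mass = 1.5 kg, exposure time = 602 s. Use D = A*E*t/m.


A = 286 MBq = 2.8600e+08 Bq
E = 0.53 MeV = 8.4906e-14 J
D = A*E*t/m = 2.8600e+08*8.4906e-14*602/1.5
D = 0.009746 Gy


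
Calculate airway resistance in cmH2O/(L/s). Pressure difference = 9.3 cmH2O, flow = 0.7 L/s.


R = dP / flow
R = 9.3 / 0.7
R = 13.29 cmH2O/(L/s)


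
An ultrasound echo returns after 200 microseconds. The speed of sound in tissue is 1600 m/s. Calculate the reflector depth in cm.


depth = c * t / 2
t = 200 us = 2.0000e-04 s
depth = 1600 * 2.0000e-04 / 2
depth = 0.16 m = 16 cm


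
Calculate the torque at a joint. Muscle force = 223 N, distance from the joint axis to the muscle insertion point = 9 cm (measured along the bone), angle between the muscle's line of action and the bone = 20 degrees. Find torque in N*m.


Torque = F * d * sin(theta)   (moment arm = d*sin(theta))
d = 9 cm = 0.09 m
Torque = 223 * 0.09 * sin(20)
Torque = 6.864 N*m


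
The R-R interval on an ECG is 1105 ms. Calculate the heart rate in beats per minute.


HR = 60 / RR_interval(s)
RR = 1105 ms = 1.105 s
HR = 60 / 1.105 = 54.3 bpm


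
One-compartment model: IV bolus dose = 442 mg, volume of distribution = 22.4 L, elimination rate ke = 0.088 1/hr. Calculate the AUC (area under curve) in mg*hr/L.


C0 = Dose/Vd = 442/22.4 = 19.7321 mg/L
AUC = C0/ke = 19.7321/0.088
AUC = 224.2 mg*hr/L


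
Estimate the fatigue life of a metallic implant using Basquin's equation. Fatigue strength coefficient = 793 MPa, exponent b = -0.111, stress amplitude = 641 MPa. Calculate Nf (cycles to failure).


sigma_a = sigma_f' * (2Nf)^b
2Nf = (sigma_a/sigma_f')^(1/b)
2Nf = (641/793)^(1/-0.111)
2Nf = 6.8009407
Nf = 3.4


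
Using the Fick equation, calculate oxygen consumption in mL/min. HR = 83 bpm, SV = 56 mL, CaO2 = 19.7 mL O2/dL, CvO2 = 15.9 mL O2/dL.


CO = HR*SV = 83*56/1000 = 4.648 L/min
a-v O2 diff = 19.7 - 15.9 = 3.8 mL/dL
VO2 = CO * (CaO2-CvO2) * 10 dL/L
VO2 = 4.648 * 3.8 * 10
VO2 = 176.6 mL/min


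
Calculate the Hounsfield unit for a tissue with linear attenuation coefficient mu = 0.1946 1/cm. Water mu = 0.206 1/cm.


HU = ((mu_tissue - mu_water) / mu_water) * 1000
HU = ((0.1946 - 0.206) / 0.206) * 1000
HU = -55.34


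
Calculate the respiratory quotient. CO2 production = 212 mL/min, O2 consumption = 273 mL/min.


RQ = VCO2 / VO2
RQ = 212 / 273
RQ = 0.7766


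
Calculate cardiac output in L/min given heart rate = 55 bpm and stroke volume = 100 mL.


CO = HR * SV
CO = 55 * 100 / 1000
CO = 5.5 L/min


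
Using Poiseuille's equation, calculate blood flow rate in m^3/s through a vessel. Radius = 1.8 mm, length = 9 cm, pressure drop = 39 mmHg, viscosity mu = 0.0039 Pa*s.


Q = pi*r^4*dP / (8*mu*L)
r = 0.0018 m, L = 0.09 m
dP = 39 mmHg = 5199.558 Pa
Q = 6.1067e-05 m^3/s


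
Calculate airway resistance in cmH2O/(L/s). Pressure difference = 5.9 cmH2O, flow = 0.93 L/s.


R = dP / flow
R = 5.9 / 0.93
R = 6.344 cmH2O/(L/s)


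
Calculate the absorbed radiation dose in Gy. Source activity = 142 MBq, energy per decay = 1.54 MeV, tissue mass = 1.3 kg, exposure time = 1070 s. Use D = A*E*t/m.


A = 142 MBq = 1.4200e+08 Bq
E = 1.54 MeV = 2.46708e-13 J
D = A*E*t/m = 1.4200e+08*2.46708e-13*1070/1.3
D = 0.02883 Gy


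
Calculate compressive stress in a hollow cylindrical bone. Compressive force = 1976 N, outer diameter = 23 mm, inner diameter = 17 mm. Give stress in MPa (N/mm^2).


A = pi*(r_o^2 - r_i^2)
r_o = 11.5 mm, r_i = 8.5 mm
A = 188.496 mm^2
sigma = F/A = 1976 / 188.496
sigma = 10.48 MPa


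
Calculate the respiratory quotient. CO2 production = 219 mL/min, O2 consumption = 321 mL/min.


RQ = VCO2 / VO2
RQ = 219 / 321
RQ = 0.6822


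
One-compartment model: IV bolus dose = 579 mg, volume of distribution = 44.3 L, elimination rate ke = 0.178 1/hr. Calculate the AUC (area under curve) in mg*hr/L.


C0 = Dose/Vd = 579/44.3 = 13.07 mg/L
AUC = C0/ke = 13.07/0.178
AUC = 73.43 mg*hr/L


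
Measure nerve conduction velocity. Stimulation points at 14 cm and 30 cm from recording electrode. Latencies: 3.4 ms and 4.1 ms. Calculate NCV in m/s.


Distance = (30 - 14) / 100 = 0.16 m
dt = (4.1 - 3.4) / 1000 = 7.0000e-04 s
NCV = dist / dt = 228.6 m/s


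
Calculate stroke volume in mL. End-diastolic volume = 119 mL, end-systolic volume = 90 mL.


SV = EDV - ESV
SV = 119 - 90
SV = 29 mL


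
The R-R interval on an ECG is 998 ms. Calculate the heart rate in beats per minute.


HR = 60 / RR_interval(s)
RR = 998 ms = 0.998 s
HR = 60 / 0.998 = 60.12 bpm


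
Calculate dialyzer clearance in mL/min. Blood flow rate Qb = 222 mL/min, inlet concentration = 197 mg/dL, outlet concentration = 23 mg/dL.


K = Qb * (Cb_in - Cb_out) / Cb_in
K = 222 * (197 - 23) / 197
K = 196.1 mL/min


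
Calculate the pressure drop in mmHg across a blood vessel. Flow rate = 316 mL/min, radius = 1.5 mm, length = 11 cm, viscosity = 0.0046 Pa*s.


dP = 8*mu*L*Q / (pi*r^4)
Q = 316 mL/min = 5.26667e-06 m^3/s
dP = 1340.48 Pa = 1340.48 / 133.322 mmHg = 10.05 mmHg


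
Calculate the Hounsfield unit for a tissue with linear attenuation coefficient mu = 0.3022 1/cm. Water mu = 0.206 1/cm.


HU = ((mu_tissue - mu_water) / mu_water) * 1000
HU = ((0.3022 - 0.206) / 0.206) * 1000
HU = 467


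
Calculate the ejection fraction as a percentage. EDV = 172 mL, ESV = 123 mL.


SV = EDV - ESV = 172 - 123 = 49 mL
EF = SV/EDV * 100 = 49/172 * 100
EF = 28.49%


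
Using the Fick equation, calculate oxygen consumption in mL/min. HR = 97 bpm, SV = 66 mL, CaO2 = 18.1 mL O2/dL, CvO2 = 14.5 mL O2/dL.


CO = HR*SV = 97*66/1000 = 6.402 L/min
a-v O2 diff = 18.1 - 14.5 = 3.6 mL/dL
VO2 = CO * (CaO2-CvO2) * 10 dL/L
VO2 = 6.402 * 3.6 * 10
VO2 = 230.5 mL/min


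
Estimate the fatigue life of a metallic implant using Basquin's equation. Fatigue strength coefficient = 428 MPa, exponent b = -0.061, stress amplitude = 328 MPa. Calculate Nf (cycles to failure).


sigma_a = sigma_f' * (2Nf)^b
2Nf = (sigma_a/sigma_f')^(1/b)
2Nf = (328/428)^(1/-0.061)
2Nf = 78.449276
Nf = 39.22


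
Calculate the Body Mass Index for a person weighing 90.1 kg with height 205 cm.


BMI = weight / height^2
height = 205 cm = 2.05 m
BMI = 90.1 / 2.05^2
BMI = 21.44 kg/m^2


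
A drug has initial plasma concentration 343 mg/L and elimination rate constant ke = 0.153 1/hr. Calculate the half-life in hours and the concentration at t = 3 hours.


t_half = ln(2) / ke = 0.693147 / 0.153 = 4.53 hr
C(t) = C0 * exp(-ke*t) = 343 * exp(-0.153*3)
C(3) = 216.7 mg/L


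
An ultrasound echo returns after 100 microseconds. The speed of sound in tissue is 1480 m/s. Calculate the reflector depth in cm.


depth = c * t / 2
t = 100 us = 1.0000e-04 s
depth = 1480 * 1.0000e-04 / 2
depth = 0.074 m = 7.4 cm


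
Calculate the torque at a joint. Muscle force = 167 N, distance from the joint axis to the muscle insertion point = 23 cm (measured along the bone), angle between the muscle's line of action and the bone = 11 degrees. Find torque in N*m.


Torque = F * d * sin(theta)   (moment arm = d*sin(theta))
d = 23 cm = 0.23 m
Torque = 167 * 0.23 * sin(11)
Torque = 7.329 N*m


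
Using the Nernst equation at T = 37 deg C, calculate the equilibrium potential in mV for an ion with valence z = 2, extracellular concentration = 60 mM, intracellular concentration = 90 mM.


E = (RT/(zF)) * ln(C_out/C_in)
T = 37 + 273.15 = 310.15 K
E = (8.314 * 310.15 / (2 * 96485)) * ln(60/90)
E = -5.418 mV


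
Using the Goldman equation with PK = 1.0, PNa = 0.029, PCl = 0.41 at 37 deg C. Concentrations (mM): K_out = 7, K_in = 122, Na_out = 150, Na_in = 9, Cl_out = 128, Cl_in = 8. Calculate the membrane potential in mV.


Vm = (RT/F)*ln((PK*Ko + PNa*Nao + PCl*Cli)/(PK*Ki + PNa*Nai + PCl*Clo))
Numer = 14.63, Denom = 174.741
Vm = -66.28 mV


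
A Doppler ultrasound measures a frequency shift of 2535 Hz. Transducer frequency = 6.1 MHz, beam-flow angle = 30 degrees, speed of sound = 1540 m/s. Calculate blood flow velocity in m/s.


v = fd * c / (2 * f0 * cos(theta))
v = 2535 * 1540 / (2 * 6.1000e+06 * cos(30))
v = 0.3695 m/s


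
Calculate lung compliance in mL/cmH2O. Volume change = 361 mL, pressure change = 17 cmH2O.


C = dV / dP
C = 361 / 17
C = 21.24 mL/cmH2O


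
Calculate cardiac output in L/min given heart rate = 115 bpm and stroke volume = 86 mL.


CO = HR * SV
CO = 115 * 86 / 1000
CO = 9.89 L/min


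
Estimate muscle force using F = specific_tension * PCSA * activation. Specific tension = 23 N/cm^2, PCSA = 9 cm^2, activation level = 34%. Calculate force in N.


F = sigma * PCSA * activation
F = 23 * 9 * 0.34
F = 70.38 N


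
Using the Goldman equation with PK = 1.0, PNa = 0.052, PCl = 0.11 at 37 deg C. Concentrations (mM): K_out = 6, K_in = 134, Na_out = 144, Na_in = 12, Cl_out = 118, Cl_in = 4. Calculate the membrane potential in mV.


Vm = (RT/F)*ln((PK*Ko + PNa*Nao + PCl*Cli)/(PK*Ki + PNa*Nai + PCl*Clo))
Numer = 13.928, Denom = 147.604
Vm = -63.09 mV


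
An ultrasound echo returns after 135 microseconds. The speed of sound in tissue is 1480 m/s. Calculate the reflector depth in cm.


depth = c * t / 2
t = 135 us = 1.3500e-04 s
depth = 1480 * 1.3500e-04 / 2
depth = 0.0999 m = 9.99 cm


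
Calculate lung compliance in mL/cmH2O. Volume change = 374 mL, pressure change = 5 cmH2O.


C = dV / dP
C = 374 / 5
C = 74.8 mL/cmH2O


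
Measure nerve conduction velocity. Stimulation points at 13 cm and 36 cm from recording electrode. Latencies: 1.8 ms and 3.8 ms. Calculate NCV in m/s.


Distance = (36 - 13) / 100 = 0.23 m
dt = (3.8 - 1.8) / 1000 = 0.002 s
NCV = dist / dt = 115 m/s


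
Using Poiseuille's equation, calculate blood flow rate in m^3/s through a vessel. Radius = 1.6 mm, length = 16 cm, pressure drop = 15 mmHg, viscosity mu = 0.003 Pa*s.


Q = pi*r^4*dP / (8*mu*L)
r = 0.0016 m, L = 0.16 m
dP = 15 mmHg = 1999.83 Pa
Q = 1.0722e-05 m^3/s


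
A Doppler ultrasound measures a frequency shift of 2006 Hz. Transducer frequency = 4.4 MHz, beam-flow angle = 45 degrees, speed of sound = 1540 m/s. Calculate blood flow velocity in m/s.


v = fd * c / (2 * f0 * cos(theta))
v = 2006 * 1540 / (2 * 4.4000e+06 * cos(45))
v = 0.4965 m/s


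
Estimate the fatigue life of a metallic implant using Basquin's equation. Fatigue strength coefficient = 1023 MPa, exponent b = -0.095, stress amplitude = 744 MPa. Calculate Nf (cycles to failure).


sigma_a = sigma_f' * (2Nf)^b
2Nf = (sigma_a/sigma_f')^(1/b)
2Nf = (744/1023)^(1/-0.095)
2Nf = 28.563924
Nf = 14.28


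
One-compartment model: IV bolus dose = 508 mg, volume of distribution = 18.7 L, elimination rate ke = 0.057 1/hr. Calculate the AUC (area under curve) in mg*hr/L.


C0 = Dose/Vd = 508/18.7 = 27.1658 mg/L
AUC = C0/ke = 27.1658/0.057
AUC = 476.6 mg*hr/L


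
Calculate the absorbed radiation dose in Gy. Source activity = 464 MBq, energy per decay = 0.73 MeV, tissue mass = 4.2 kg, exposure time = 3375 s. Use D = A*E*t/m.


A = 464 MBq = 4.6400e+08 Bq
E = 0.73 MeV = 1.16946e-13 J
D = A*E*t/m = 4.6400e+08*1.16946e-13*3375/4.2
D = 0.0436 Gy


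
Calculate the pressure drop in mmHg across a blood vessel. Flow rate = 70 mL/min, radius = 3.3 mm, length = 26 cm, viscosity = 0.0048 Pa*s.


dP = 8*mu*L*Q / (pi*r^4)
Q = 70 mL/min = 1.16667e-06 m^3/s
dP = 31.2642 Pa = 31.2642 / 133.322 mmHg = 0.2345 mmHg


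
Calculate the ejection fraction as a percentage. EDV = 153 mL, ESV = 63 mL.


SV = EDV - ESV = 153 - 63 = 90 mL
EF = SV/EDV * 100 = 90/153 * 100
EF = 58.82%


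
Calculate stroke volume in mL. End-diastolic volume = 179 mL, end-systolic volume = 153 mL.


SV = EDV - ESV
SV = 179 - 153
SV = 26 mL


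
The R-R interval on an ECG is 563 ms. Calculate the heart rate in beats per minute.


HR = 60 / RR_interval(s)
RR = 563 ms = 0.563 s
HR = 60 / 0.563 = 106.6 bpm


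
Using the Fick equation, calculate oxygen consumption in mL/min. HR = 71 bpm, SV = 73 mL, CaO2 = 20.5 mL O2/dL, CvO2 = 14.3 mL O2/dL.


CO = HR*SV = 71*73/1000 = 5.183 L/min
a-v O2 diff = 20.5 - 14.3 = 6.2 mL/dL
VO2 = CO * (CaO2-CvO2) * 10 dL/L
VO2 = 5.183 * 6.2 * 10
VO2 = 321.3 mL/min


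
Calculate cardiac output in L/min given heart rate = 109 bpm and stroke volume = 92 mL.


CO = HR * SV
CO = 109 * 92 / 1000
CO = 10.03 L/min


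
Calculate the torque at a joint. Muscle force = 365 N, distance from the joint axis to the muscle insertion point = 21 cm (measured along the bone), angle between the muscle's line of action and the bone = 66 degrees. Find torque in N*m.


Torque = F * d * sin(theta)   (moment arm = d*sin(theta))
d = 21 cm = 0.21 m
Torque = 365 * 0.21 * sin(66)
Torque = 70.02 N*m


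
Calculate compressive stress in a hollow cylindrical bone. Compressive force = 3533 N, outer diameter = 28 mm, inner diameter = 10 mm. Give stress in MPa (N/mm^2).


A = pi*(r_o^2 - r_i^2)
r_o = 14 mm, r_i = 5 mm
A = 537.212 mm^2
sigma = F/A = 3533 / 537.212
sigma = 6.577 MPa


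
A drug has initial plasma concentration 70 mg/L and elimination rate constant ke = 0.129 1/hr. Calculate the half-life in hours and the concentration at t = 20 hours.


t_half = ln(2) / ke = 0.693147 / 0.129 = 5.373 hr
C(t) = C0 * exp(-ke*t) = 70 * exp(-0.129*20)
C(20) = 5.304 mg/L


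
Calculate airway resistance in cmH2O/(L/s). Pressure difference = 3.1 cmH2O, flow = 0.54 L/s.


R = dP / flow
R = 3.1 / 0.54
R = 5.741 cmH2O/(L/s)


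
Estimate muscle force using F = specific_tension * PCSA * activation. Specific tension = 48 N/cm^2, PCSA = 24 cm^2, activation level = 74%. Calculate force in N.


F = sigma * PCSA * activation
F = 48 * 24 * 0.74
F = 852.5 N


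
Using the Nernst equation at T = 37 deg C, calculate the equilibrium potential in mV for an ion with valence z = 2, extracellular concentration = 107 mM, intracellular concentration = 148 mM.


E = (RT/(zF)) * ln(C_out/C_in)
T = 37 + 273.15 = 310.15 K
E = (8.314 * 310.15 / (2 * 96485)) * ln(107/148)
E = -4.335 mV


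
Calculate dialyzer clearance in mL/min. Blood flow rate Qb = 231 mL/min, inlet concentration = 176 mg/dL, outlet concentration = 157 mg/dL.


K = Qb * (Cb_in - Cb_out) / Cb_in
K = 231 * (176 - 157) / 176
K = 24.94 mL/min


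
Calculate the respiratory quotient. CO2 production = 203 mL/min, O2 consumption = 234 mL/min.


RQ = VCO2 / VO2
RQ = 203 / 234
RQ = 0.8675


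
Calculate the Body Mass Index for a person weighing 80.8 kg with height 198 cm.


BMI = weight / height^2
height = 198 cm = 1.98 m
BMI = 80.8 / 1.98^2
BMI = 20.61 kg/m^2


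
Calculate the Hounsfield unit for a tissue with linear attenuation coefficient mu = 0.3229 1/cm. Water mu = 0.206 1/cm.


HU = ((mu_tissue - mu_water) / mu_water) * 1000
HU = ((0.3229 - 0.206) / 0.206) * 1000
HU = 567.5


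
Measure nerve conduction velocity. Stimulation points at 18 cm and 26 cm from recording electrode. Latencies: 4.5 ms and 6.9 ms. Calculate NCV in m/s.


Distance = (26 - 18) / 100 = 0.08 m
dt = (6.9 - 4.5) / 1000 = 0.0024 s
NCV = dist / dt = 33.33 m/s


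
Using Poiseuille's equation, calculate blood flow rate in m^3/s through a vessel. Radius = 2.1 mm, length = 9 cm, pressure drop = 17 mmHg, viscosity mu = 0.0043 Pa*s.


Q = pi*r^4*dP / (8*mu*L)
r = 0.0021 m, L = 0.09 m
dP = 17 mmHg = 2266.474 Pa
Q = 4.4728e-05 m^3/s


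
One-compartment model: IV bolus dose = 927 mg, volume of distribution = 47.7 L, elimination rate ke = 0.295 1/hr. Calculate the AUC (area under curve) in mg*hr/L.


C0 = Dose/Vd = 927/47.7 = 19.434 mg/L
AUC = C0/ke = 19.434/0.295
AUC = 65.88 mg*hr/L


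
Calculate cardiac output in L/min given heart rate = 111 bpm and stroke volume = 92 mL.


CO = HR * SV
CO = 111 * 92 / 1000
CO = 10.21 L/min


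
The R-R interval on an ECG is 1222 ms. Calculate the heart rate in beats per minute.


HR = 60 / RR_interval(s)
RR = 1222 ms = 1.222 s
HR = 60 / 1.222 = 49.1 bpm


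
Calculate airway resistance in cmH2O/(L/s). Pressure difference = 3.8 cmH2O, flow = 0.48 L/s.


R = dP / flow
R = 3.8 / 0.48
R = 7.917 cmH2O/(L/s)


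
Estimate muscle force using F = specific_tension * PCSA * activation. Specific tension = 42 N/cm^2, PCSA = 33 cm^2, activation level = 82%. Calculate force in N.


F = sigma * PCSA * activation
F = 42 * 33 * 0.82
F = 1137 N


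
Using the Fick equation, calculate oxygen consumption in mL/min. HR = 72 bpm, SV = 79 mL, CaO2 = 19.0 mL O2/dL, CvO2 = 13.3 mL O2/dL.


CO = HR*SV = 72*79/1000 = 5.688 L/min
a-v O2 diff = 19.0 - 13.3 = 5.7 mL/dL
VO2 = CO * (CaO2-CvO2) * 10 dL/L
VO2 = 5.688 * 5.7 * 10
VO2 = 324.2 mL/min


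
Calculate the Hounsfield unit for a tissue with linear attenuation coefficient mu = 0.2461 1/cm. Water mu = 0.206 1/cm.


HU = ((mu_tissue - mu_water) / mu_water) * 1000
HU = ((0.2461 - 0.206) / 0.206) * 1000
HU = 194.7


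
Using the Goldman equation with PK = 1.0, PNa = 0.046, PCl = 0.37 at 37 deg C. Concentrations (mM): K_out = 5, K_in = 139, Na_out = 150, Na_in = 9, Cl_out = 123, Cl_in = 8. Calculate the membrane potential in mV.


Vm = (RT/F)*ln((PK*Ko + PNa*Nao + PCl*Cli)/(PK*Ki + PNa*Nai + PCl*Clo))
Numer = 14.86, Denom = 184.924
Vm = -67.38 mV


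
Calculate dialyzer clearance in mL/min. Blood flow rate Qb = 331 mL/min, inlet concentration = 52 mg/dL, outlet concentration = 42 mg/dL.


K = Qb * (Cb_in - Cb_out) / Cb_in
K = 331 * (52 - 42) / 52
K = 63.65 mL/min


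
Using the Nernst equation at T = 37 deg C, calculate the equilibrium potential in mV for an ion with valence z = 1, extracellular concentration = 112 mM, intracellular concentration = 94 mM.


E = (RT/(zF)) * ln(C_out/C_in)
T = 37 + 273.15 = 310.15 K
E = (8.314 * 310.15 / (1 * 96485)) * ln(112/94)
E = 4.682 mV


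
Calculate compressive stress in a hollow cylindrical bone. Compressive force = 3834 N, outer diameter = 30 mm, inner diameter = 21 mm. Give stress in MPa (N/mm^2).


A = pi*(r_o^2 - r_i^2)
r_o = 15 mm, r_i = 10.5 mm
A = 360.498 mm^2
sigma = F/A = 3834 / 360.498
sigma = 10.64 MPa


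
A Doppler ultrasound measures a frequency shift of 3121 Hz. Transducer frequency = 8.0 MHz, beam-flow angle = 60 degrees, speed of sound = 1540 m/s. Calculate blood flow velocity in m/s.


v = fd * c / (2 * f0 * cos(theta))
v = 3121 * 1540 / (2 * 8.0000e+06 * cos(60))
v = 0.6008 m/s


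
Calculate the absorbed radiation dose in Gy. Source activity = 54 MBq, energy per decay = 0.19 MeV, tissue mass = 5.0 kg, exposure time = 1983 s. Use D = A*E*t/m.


A = 54 MBq = 5.4000e+07 Bq
E = 0.19 MeV = 3.0438e-14 J
D = A*E*t/m = 5.4000e+07*3.0438e-14*1983/5.0
D = 6.5187e-04 Gy


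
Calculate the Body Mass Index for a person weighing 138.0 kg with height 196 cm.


BMI = weight / height^2
height = 196 cm = 1.96 m
BMI = 138.0 / 1.96^2
BMI = 35.92 kg/m^2


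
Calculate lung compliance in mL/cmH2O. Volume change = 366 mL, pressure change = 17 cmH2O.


C = dV / dP
C = 366 / 17
C = 21.53 mL/cmH2O


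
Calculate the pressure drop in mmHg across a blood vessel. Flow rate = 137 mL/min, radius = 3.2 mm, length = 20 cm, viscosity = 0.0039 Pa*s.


dP = 8*mu*L*Q / (pi*r^4)
Q = 137 mL/min = 2.28333e-06 m^3/s
dP = 43.2517 Pa = 43.2517 / 133.322 mmHg = 0.3244 mmHg


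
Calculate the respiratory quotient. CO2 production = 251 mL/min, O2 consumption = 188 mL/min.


RQ = VCO2 / VO2
RQ = 251 / 188
RQ = 1.335


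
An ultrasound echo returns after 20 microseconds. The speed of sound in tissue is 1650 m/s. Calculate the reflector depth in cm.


depth = c * t / 2
t = 20 us = 2.0000e-05 s
depth = 1650 * 2.0000e-05 / 2
depth = 0.0165 m = 1.65 cm


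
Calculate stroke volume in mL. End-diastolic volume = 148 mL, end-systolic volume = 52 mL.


SV = EDV - ESV
SV = 148 - 52
SV = 96 mL


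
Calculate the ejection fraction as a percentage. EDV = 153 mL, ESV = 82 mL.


SV = EDV - ESV = 153 - 82 = 71 mL
EF = SV/EDV * 100 = 71/153 * 100
EF = 46.41%


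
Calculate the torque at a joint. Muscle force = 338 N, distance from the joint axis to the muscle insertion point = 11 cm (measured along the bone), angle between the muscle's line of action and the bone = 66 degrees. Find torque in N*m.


Torque = F * d * sin(theta)   (moment arm = d*sin(theta))
d = 11 cm = 0.11 m
Torque = 338 * 0.11 * sin(66)
Torque = 33.97 N*m


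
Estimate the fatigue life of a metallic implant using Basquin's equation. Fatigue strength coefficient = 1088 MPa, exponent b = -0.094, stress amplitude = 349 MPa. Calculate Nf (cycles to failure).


sigma_a = sigma_f' * (2Nf)^b
2Nf = (sigma_a/sigma_f')^(1/b)
2Nf = (349/1088)^(1/-0.094)
2Nf = 179154.77
Nf = 8.958e+04


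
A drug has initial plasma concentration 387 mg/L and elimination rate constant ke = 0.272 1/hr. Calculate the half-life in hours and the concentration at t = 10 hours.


t_half = ln(2) / ke = 0.693147 / 0.272 = 2.548 hr
C(t) = C0 * exp(-ke*t) = 387 * exp(-0.272*10)
C(10) = 25.49 mg/L


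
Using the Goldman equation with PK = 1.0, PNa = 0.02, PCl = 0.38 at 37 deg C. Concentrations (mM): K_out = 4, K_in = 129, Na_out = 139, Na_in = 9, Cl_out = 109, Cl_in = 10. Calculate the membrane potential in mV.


Vm = (RT/F)*ln((PK*Ko + PNa*Nao + PCl*Cli)/(PK*Ki + PNa*Nai + PCl*Clo))
Numer = 10.58, Denom = 170.6
Vm = -74.31 mV
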